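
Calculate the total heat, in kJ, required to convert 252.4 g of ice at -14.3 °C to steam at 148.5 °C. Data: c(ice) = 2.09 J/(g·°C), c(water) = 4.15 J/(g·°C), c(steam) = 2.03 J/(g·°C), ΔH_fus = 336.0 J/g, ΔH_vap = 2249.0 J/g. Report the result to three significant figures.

q1 (heat ice -14.3→0.0 °C): 252.4 × 2.09 × 14.3 = 7543 J
q2 (melt at 0 °C): 252.4 × 336.0 = 84806 J
q3 (heat water 0.0→100.0 °C): 252.4 × 4.15 × 100.0 = 104746 J
q4 (vaporize at 100 °C): 252.4 × 2249.0 = 567648 J
q5 (heat steam 100.0→148.5 °C): 252.4 × 2.03 × 48.5 = 24850 J
Total: 7543 + 84806 + 104746 + 567648 + 24850 = 789593 J = 790 kJ

q = 790 kJ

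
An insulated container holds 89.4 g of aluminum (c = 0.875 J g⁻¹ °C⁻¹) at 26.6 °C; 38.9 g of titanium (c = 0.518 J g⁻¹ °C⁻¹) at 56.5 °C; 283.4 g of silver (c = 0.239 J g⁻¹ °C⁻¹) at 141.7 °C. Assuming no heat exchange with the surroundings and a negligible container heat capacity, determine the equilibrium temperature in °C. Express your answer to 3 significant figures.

Σ mᵢcᵢ(T − Tᵢ) = 0  ⇒  T = Σ mᵢcᵢTᵢ / Σ mᵢcᵢ
Σ mᵢcᵢ = 89.4×0.875 + 38.9×0.518 + 283.4×0.239 = 166.1078
Σ mᵢcᵢTᵢ = 78.225×26.6 + 20.1502×56.5 + 67.7326×141.7 = 12817
T = 12817 / 166.1078 = 77.16 °C

T_f = 77.2 °C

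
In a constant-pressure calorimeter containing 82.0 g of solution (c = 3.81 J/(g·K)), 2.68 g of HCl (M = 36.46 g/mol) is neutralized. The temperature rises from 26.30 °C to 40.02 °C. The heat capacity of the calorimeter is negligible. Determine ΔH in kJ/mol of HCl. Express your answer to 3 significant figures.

ΔH = -58.3 kJ/mol

|ΔT| = |40.02 − 26.30| = 13.72 °C
|q_surr| = (82.0 × 3.81) × 13.72 = 312.42 × 13.72 = 4286 J
n(HCl) = 2.68 / 36.46 = 0.07351 mol
Temperature rose, so q_rxn = −|q_surr| = -4.286 kJ
ΔH = q_rxn / n = -58.30 kJ/mol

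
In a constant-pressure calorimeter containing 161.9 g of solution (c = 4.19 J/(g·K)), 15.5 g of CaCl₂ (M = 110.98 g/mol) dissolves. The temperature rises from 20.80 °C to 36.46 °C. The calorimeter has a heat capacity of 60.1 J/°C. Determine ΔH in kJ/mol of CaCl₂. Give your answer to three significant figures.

ΔH = -82.8 kJ/mol

|ΔT| = |36.46 − 20.80| = 15.66 °C
|q_surr| = (161.9 × 4.19 + 60.1) × 15.66 = 738.461 × 15.66 = 11564 J
n(CaCl₂) = 15.5 / 110.98 = 0.13966 mol
Temperature rose, so q_rxn = −|q_surr| = -11.564 kJ
ΔH = q_rxn / n = -82.80 kJ/mol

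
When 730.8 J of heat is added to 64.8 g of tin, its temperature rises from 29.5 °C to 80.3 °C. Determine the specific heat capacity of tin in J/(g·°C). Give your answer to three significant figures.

c = 0.222 J/(g·°C)

c = q / (m ΔT) = 730.8 / (64.8 × 50.8)
c = 730.8 / 3291.84 = 0.222 J/(g·°C)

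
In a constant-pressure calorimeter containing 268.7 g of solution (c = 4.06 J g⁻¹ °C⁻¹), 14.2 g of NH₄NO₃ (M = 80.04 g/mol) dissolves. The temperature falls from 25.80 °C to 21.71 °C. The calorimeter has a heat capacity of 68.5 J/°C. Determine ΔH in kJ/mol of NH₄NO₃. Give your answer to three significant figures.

ΔH = 26.7 kJ/mol

|ΔT| = |21.71 − 25.80| = 4.09 °C
|q_surr| = (268.7 × 4.06 + 68.5) × 4.09 = 1159.422 × 4.09 = 4742 J
n(NH₄NO₃) = 14.2 / 80.04 = 0.1774 mol
Temperature fell, so q_rxn = +|q_surr| = 4.742 kJ
ΔH = q_rxn / n = 26.73 kJ/mol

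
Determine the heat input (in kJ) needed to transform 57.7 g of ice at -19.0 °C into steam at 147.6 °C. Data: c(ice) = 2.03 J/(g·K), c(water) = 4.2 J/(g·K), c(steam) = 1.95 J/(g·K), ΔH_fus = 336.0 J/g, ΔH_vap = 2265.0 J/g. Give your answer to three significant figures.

q1 (heat ice -19.0→0.0 °C): 57.7 × 2.03 × 19.0 = 2225 J
q2 (melt at 0 °C): 57.7 × 336.0 = 19387 J
q3 (heat water 0.0→100.0 °C): 57.7 × 4.2 × 100.0 = 24234 J
q4 (vaporize at 100 °C): 57.7 × 2265.0 = 130691 J
q5 (heat steam 100.0→147.6 °C): 57.7 × 1.95 × 47.6 = 5356 J
Total: 2225 + 19387 + 24234 + 130691 + 5356 = 181893 J = 182 kJ

q = 182 kJ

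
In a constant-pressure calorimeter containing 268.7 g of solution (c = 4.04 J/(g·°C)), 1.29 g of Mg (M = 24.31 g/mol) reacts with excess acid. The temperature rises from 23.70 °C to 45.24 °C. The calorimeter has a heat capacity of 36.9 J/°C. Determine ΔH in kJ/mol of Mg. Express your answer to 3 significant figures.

|ΔT| = |45.24 − 23.70| = 21.54 °C
|q_surr| = (268.7 × 4.04 + 36.9) × 21.54 = 1122.448 × 21.54 = 24180 J
n(Mg) = 1.29 / 24.31 = 0.05306 mol
Temperature rose, so q_rxn = −|q_surr| = -24.18 kJ
ΔH = q_rxn / n = -455.7 kJ/mol

ΔH = -456 kJ/mol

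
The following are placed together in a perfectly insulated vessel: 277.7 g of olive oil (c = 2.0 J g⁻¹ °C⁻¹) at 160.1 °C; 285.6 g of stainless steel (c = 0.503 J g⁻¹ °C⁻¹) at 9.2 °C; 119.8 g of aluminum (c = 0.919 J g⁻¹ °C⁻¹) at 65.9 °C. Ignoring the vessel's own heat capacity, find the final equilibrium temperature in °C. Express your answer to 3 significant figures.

T_f = 120 °C

Σ mᵢcᵢ(T − Tᵢ) = 0  ⇒  T = Σ mᵢcᵢTᵢ / Σ mᵢcᵢ
Σ mᵢcᵢ = 277.7×2.0 + 285.6×0.503 + 119.8×0.919 = 809.1530
Σ mᵢcᵢTᵢ = 555.4×160.1 + 143.6568×9.2 + 110.0962×65.9 = 97497
T = 97497 / 809.1530 = 120.49 °C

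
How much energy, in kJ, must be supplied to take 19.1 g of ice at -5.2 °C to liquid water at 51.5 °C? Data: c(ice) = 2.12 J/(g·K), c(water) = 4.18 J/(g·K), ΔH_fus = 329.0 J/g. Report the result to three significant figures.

q = 10.6 kJ

q1 (heat ice -5.2→0.0 °C): 19.1 × 2.12 × 5.2 = 211 J
q2 (melt at 0 °C): 19.1 × 329.0 = 6284 J
q3 (heat water 0.0→51.5 °C): 19.1 × 4.18 × 51.5 = 4112 J
Total: 211 + 6284 + 4112 = 10607 J = 10.6 kJ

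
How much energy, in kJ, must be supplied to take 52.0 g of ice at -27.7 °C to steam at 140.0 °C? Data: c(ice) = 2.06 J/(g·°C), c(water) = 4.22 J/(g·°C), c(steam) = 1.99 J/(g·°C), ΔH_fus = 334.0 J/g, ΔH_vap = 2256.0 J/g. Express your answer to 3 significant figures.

q1 (heat ice -27.7→0.0 °C): 52.0 × 2.06 × 27.7 = 2967 J
q2 (melt at 0 °C): 52.0 × 334.0 = 17368 J
q3 (heat water 0.0→100.0 °C): 52.0 × 4.22 × 100.0 = 21944 J
q4 (vaporize at 100 °C): 52.0 × 2256.0 = 117312 J
q5 (heat steam 100.0→140.0 °C): 52.0 × 1.99 × 40.0 = 4139 J
Total: 2967 + 17368 + 21944 + 117312 + 4139 = 163730 J = 164 kJ

q = 164 kJ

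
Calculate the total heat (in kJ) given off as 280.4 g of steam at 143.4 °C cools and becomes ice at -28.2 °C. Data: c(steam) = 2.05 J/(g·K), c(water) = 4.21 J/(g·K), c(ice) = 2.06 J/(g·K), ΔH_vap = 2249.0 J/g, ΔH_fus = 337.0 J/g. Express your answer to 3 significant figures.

q = 884 kJ

q1 (cool steam 143.4→100 °C): 280.4 × 2.05 × 43.4 = 24947 J
q2 (condense at 100 °C): 280.4 × 2249.0 = 630620 J
q3 (cool water 100→0 °C): 280.4 × 4.21 × 100.0 = 118048 J
q4 (freeze at 0 °C): 280.4 × 337.0 = 94495 J
q5 (cool ice 0→-28.2 °C): 280.4 × 2.06 × 28.2 = 16289 J
Total: 24947 + 630620 + 118048 + 94495 + 16289 = 884399 J = 884 kJ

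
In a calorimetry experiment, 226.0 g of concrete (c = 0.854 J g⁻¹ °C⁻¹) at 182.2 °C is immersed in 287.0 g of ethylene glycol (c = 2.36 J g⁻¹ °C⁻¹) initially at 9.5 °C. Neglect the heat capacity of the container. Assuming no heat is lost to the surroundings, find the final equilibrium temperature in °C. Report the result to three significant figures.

T_f = 47.8 °C

Heat lost by concrete = heat gained by ethylene glycol.
(226.0)(0.854)(182.2 − T) = (287.0)(2.36)(T − 9.5)
193.004 (182.2 − T) = 677.32 (T − 9.5)
35165 − 193.004 T = 677.32 T − 6434.5
41599.5 = 870.324 T
T = 47.80 °C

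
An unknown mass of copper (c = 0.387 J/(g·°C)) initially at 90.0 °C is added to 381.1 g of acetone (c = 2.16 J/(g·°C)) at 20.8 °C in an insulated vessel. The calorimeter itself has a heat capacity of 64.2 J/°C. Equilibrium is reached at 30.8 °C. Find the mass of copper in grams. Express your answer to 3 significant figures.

m = 387 g

q_gained = (381.1 × 2.16 + 64.2) × (30.8 − 20.8) = 8874 J
q_lost = m × 0.387 × (90.0 − 30.8) = 22.9104 m
m = 8874 / 22.9104 = 387 g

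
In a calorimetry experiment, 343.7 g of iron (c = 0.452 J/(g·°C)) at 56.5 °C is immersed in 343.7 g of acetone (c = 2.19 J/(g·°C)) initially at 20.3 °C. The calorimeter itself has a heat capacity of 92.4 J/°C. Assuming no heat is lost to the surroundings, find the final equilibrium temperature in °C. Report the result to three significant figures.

Heat lost by iron = heat gained by acetone + calorimeter.
(343.7)(0.452)(56.5 − T) = [(343.7)(2.19) + 92.4](T − 20.3)
155.3524 (56.5 − T) = 845.103 (T − 20.3)
8777.4 − 155.3524 T = 845.103 T − 17156
25933.4 = 1000.4554 T
T = 25.92 °C

T_f = 25.9 °C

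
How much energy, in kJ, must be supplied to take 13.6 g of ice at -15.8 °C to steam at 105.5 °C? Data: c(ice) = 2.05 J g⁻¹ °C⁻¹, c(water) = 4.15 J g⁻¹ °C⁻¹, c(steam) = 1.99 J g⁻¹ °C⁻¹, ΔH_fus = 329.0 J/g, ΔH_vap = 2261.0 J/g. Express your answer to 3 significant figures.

q = 41.5 kJ

q1 (heat ice -15.8→0.0 °C): 13.6 × 2.05 × 15.8 = 441 J
q2 (melt at 0 °C): 13.6 × 329.0 = 4474 J
q3 (heat water 0.0→100.0 °C): 13.6 × 4.15 × 100.0 = 5644 J
q4 (vaporize at 100 °C): 13.6 × 2261.0 = 30750 J
q5 (heat steam 100.0→105.5 °C): 13.6 × 1.99 × 5.5 = 149 J
Total: 441 + 4474 + 5644 + 30750 + 149 = 41458 J = 41.5 kJ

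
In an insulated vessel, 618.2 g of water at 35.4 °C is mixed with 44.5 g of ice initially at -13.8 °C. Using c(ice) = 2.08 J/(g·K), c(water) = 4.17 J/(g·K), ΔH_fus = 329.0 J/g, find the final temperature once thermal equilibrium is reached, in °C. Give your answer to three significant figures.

Heat to bring ice to 0 °C and melt it: q₁ = 44.5×2.08×13.8 + 44.5×329.0 = 15918 J
Heat the water can supply cooling to 0 °C: 618.2×4.17×35.4 = 91257.4 J > q₁, so all ice melts.
Energy balance: 618.2×4.17×(35.4 − T) = 15918 + 44.5×4.17×(T − 0)
2577.894(35.4 − T) = 15918 + 185.565 T
91257.4 − 15918 = 2763.459 T
T = 75339.4 / 2763.459 = 27.26 °C

T_f = 27.3 °C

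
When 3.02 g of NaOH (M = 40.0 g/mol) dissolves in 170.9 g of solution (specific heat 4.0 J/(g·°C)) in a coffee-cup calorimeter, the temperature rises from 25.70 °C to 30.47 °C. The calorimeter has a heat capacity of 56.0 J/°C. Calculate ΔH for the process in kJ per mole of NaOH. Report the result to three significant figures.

ΔH = -46.7 kJ/mol

|ΔT| = |30.47 − 25.70| = 4.77 °C
|q_surr| = (170.9 × 4.0 + 56.0) × 4.77 = 739.6 × 4.77 = 3528 J
n(NaOH) = 3.02 / 40.0 = 0.07550 mol
Temperature rose, so q_rxn = −|q_surr| = -3.528 kJ
ΔH = q_rxn / n = -46.73 kJ/mol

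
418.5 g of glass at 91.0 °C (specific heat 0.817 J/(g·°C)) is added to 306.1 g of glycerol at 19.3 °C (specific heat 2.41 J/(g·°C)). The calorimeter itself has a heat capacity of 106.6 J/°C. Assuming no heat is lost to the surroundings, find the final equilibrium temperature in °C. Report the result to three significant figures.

T_f = 40.0 °C

Heat lost by glass = heat gained by glycerol + calorimeter.
(418.5)(0.817)(91.0 − T) = [(306.1)(2.41) + 106.6](T − 19.3)
341.9145 (91.0 − T) = 844.301 (T − 19.3)
31114 − 341.9145 T = 844.301 T − 16295
47409 = 1186.2155 T
T = 39.97 °C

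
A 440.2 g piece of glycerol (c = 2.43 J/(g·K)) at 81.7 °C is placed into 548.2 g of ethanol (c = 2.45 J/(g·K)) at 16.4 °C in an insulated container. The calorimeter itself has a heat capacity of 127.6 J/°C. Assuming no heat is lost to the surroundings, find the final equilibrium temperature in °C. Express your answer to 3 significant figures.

Heat lost by glycerol = heat gained by ethanol + calorimeter.
(440.2)(2.43)(81.7 − T) = [(548.2)(2.45) + 127.6](T − 16.4)
1069.686 (81.7 − T) = 1470.69 (T − 16.4)
87393 − 1069.686 T = 1470.69 T − 24119
111512 = 2540.376 T
T = 43.90 °C

T_f = 43.9 °C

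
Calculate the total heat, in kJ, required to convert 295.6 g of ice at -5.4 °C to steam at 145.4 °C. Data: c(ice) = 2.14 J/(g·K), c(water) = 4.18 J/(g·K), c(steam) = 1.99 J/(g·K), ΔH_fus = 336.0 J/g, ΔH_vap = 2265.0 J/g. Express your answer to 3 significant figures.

q = 923 kJ

q1 (heat ice -5.4→0.0 °C): 295.6 × 2.14 × 5.4 = 3416 J
q2 (melt at 0 °C): 295.6 × 336.0 = 99322 J
q3 (heat water 0.0→100.0 °C): 295.6 × 4.18 × 100.0 = 123561 J
q4 (vaporize at 100 °C): 295.6 × 2265.0 = 669534 J
q5 (heat steam 100.0→145.4 °C): 295.6 × 1.99 × 45.4 = 26706 J
Total: 3416 + 99322 + 123561 + 669534 + 26706 = 922539 J = 923 kJ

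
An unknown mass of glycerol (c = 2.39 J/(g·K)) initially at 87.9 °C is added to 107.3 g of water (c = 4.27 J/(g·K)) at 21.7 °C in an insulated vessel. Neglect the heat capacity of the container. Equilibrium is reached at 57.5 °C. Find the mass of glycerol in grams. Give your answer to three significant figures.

m = 226 g

q_gained = (107.3 × 4.27) × (57.5 − 21.7) = 16400 J
q_lost = m × 2.39 × (87.9 − 57.5) = 72.656 m
m = 16400 / 72.656 = 226 g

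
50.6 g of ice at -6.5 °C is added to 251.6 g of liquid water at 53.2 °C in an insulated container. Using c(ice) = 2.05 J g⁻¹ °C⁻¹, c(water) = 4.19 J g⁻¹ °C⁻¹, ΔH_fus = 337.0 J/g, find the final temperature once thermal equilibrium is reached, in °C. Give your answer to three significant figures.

T_f = 30.3 °C

Heat to bring ice to 0 °C and melt it: q₁ = 50.6×2.05×6.5 + 50.6×337.0 = 17726 J
Heat the water can supply cooling to 0 °C: 251.6×4.19×53.2 = 56083.7 J > q₁, so all ice melts.
Energy balance: 251.6×4.19×(53.2 − T) = 17726 + 50.6×4.19×(T − 0)
1054.204(53.2 − T) = 17726 + 212.014 T
56083.7 − 17726 = 1266.218 T
T = 38357.7 / 1266.218 = 30.29 °C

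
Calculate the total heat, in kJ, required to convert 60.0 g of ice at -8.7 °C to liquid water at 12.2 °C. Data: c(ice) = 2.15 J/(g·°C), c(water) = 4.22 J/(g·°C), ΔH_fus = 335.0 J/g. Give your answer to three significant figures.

q = 24.3 kJ

q1 (heat ice -8.7→0.0 °C): 60.0 × 2.15 × 8.7 = 1122 J
q2 (melt at 0 °C): 60.0 × 335.0 = 20100 J
q3 (heat water 0.0→12.2 °C): 60.0 × 4.22 × 12.2 = 3089 J
Total: 1122 + 20100 + 3089 = 24311 J = 24.3 kJ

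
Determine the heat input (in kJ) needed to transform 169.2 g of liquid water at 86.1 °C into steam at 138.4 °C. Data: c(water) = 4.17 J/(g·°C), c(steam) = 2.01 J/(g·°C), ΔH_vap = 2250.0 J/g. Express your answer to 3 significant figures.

q1 (heat water 86.1→100.0 °C): 169.2 × 4.17 × 13.9 = 9807 J
q2 (vaporize at 100 °C): 169.2 × 2250.0 = 380700 J
q3 (heat steam 100.0→138.4 °C): 169.2 × 2.01 × 38.4 = 13060 J
Total: 9807 + 380700 + 13060 = 403567 J = 404 kJ

q = 404 kJ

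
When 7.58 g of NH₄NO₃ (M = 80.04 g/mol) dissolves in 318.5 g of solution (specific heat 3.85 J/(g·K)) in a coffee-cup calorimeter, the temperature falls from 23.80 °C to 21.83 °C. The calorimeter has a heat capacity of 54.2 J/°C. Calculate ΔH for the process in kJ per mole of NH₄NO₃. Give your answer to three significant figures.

|ΔT| = |21.83 − 23.80| = 1.97 °C
|q_surr| = (318.5 × 3.85 + 54.2) × 1.97 = 1280.425 × 1.97 = 2522 J
n(NH₄NO₃) = 7.58 / 80.04 = 0.09470 mol
Temperature fell, so q_rxn = +|q_surr| = 2.522 kJ
ΔH = q_rxn / n = 26.63 kJ/mol

ΔH = 26.6 kJ/mol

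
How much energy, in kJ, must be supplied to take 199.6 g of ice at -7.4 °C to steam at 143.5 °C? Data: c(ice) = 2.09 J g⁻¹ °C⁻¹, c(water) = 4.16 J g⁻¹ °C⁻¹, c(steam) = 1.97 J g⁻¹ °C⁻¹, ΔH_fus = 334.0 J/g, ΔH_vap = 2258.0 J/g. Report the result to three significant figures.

q = 621 kJ

q1 (heat ice -7.4→0.0 °C): 199.6 × 2.09 × 7.4 = 3087 J
q2 (melt at 0 °C): 199.6 × 334.0 = 66666 J
q3 (heat water 0.0→100.0 °C): 199.6 × 4.16 × 100.0 = 83034 J
q4 (vaporize at 100 °C): 199.6 × 2258.0 = 450697 J
q5 (heat steam 100.0→143.5 °C): 199.6 × 1.97 × 43.5 = 17105 J
Total: 3087 + 66666 + 83034 + 450697 + 17105 = 620589 J = 621 kJ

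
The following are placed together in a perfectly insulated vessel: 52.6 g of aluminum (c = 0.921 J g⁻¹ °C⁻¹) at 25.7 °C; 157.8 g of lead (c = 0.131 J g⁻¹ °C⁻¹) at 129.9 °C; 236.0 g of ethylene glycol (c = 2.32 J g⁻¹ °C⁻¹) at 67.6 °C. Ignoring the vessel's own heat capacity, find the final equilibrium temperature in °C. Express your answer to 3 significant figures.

Σ mᵢcᵢ(T − Tᵢ) = 0  ⇒  T = Σ mᵢcᵢTᵢ / Σ mᵢcᵢ
Σ mᵢcᵢ = 52.6×0.921 + 157.8×0.131 + 236.0×2.32 = 616.6364
Σ mᵢcᵢTᵢ = 48.4446×25.7 + 20.6718×129.9 + 547.52×67.6 = 40943
T = 40943 / 616.6364 = 66.40 °C

T_f = 66.4 °C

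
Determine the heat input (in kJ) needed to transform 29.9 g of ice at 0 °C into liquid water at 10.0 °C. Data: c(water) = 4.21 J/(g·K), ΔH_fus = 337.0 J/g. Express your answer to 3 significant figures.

q1 (melt at 0 °C): 29.9 × 337.0 = 10076 J
q2 (heat water 0.0→10.0 °C): 29.9 × 4.21 × 10.0 = 1259 J
Total: 10076 + 1259 = 11335 J = 11.3 kJ

q = 11.3 kJ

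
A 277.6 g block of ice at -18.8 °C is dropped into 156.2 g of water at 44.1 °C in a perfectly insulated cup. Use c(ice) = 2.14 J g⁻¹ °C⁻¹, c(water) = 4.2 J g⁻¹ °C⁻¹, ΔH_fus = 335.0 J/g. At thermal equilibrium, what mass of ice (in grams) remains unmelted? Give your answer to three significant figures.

Heat to warm all ice to 0 °C: 277.6×2.14×18.8 = 11168 J
Heat released by water cooling to 0 °C: 156.2×4.2×44.1 = 28931 J
28931 J < 11168 + 277.6×335.0 = 104164 J, so not all ice melts; final T = 0 °C.
Heat left for melting: 28931 − 11168 = 17763 J
Mass melted = 17763 / 335.0 = 53.02 g
Ice remaining = 277.6 − 53.02 = 224.58 g

m_ice remaining = 225 g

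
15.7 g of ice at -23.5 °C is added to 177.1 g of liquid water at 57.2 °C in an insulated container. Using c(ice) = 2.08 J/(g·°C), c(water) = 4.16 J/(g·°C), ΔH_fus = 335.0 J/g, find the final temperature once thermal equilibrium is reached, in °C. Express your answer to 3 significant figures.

T_f = 45.0 °C

Heat to bring ice to 0 °C and melt it: q₁ = 15.7×2.08×23.5 + 15.7×335.0 = 6026.9 J
Heat the water can supply cooling to 0 °C: 177.1×4.16×57.2 = 42141.3 J > q₁, so all ice melts.
Energy balance: 177.1×4.16×(57.2 − T) = 6026.9 + 15.7×4.16×(T − 0)
736.736(57.2 − T) = 6026.9 + 65.312 T
42141.3 − 6026.9 = 802.048 T
T = 36114.4 / 802.048 = 45.03 °C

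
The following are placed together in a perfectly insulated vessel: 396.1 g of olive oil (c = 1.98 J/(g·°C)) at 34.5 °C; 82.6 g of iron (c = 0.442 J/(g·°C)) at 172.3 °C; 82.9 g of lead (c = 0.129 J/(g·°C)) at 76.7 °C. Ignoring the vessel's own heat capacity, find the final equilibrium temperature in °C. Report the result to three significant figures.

Σ mᵢcᵢ(T − Tᵢ) = 0  ⇒  T = Σ mᵢcᵢTᵢ / Σ mᵢcᵢ
Σ mᵢcᵢ = 396.1×1.98 + 82.6×0.442 + 82.9×0.129 = 831.4813
Σ mᵢcᵢTᵢ = 784.278×34.5 + 36.5092×172.3 + 10.6941×76.7 = 34168
T = 34168 / 831.4813 = 41.09 °C

T_f = 41.1 °C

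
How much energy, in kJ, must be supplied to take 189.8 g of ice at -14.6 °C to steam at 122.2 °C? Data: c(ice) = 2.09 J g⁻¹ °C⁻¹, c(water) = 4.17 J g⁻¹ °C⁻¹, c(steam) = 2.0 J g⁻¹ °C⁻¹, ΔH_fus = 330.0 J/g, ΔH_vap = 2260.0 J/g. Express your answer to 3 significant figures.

q = 585 kJ

q1 (heat ice -14.6→0.0 °C): 189.8 × 2.09 × 14.6 = 5792 J
q2 (melt at 0 °C): 189.8 × 330.0 = 62634 J
q3 (heat water 0.0→100.0 °C): 189.8 × 4.17 × 100.0 = 79147 J
q4 (vaporize at 100 °C): 189.8 × 2260.0 = 428948 J
q5 (heat steam 100.0→122.2 °C): 189.8 × 2.0 × 22.2 = 8427 J
Total: 5792 + 62634 + 79147 + 428948 + 8427 = 584948 J = 585 kJ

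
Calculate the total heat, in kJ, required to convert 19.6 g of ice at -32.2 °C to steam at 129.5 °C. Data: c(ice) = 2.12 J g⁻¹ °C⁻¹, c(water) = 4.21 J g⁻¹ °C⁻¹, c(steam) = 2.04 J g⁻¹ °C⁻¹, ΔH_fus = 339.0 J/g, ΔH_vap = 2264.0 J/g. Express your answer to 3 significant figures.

q1 (heat ice -32.2→0.0 °C): 19.6 × 2.12 × 32.2 = 1338 J
q2 (melt at 0 °C): 19.6 × 339.0 = 6644 J
q3 (heat water 0.0→100.0 °C): 19.6 × 4.21 × 100.0 = 8252 J
q4 (vaporize at 100 °C): 19.6 × 2264.0 = 44374 J
q5 (heat steam 100.0→129.5 °C): 19.6 × 2.04 × 29.5 = 1180 J
Total: 1338 + 6644 + 8252 + 44374 + 1180 = 61788 J = 61.8 kJ

q = 61.8 kJ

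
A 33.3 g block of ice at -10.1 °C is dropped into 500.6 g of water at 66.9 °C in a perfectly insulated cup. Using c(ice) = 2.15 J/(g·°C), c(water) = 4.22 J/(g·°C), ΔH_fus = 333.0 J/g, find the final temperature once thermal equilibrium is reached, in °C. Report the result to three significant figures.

Heat to bring ice to 0 °C and melt it: q₁ = 33.3×2.15×10.1 + 33.3×333.0 = 11812 J
Heat the water can supply cooling to 0 °C: 500.6×4.22×66.9 = 141328 J > q₁, so all ice melts.
Energy balance: 500.6×4.22×(66.9 − T) = 11812 + 33.3×4.22×(T − 0)
2112.532(66.9 − T) = 11812 + 140.526 T
141328 − 11812 = 2253.058 T
T = 129516 / 2253.058 = 57.48 °C

T_f = 57.5 °C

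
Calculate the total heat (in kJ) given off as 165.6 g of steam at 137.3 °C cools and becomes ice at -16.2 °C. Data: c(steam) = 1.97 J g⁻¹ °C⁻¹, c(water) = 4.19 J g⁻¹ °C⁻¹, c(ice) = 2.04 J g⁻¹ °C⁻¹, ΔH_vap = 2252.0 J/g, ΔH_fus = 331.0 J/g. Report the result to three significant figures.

q = 515 kJ

q1 (cool steam 137.3→100 °C): 165.6 × 1.97 × 37.3 = 12168 J
q2 (condense at 100 °C): 165.6 × 2252.0 = 372931 J
q3 (cool water 100→0 °C): 165.6 × 4.19 × 100.0 = 69386 J
q4 (freeze at 0 °C): 165.6 × 331.0 = 54814 J
q5 (cool ice 0→-16.2 °C): 165.6 × 2.04 × 16.2 = 5473 J
Total: 12168 + 372931 + 69386 + 54814 + 5473 = 514772 J = 515 kJ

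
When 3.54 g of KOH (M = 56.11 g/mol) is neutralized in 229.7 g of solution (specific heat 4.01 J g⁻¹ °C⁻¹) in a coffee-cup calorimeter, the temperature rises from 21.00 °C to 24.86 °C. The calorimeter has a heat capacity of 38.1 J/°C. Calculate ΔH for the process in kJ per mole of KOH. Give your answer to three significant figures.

ΔH = -58.7 kJ/mol

|ΔT| = |24.86 − 21.00| = 3.86 °C
|q_surr| = (229.7 × 4.01 + 38.1) × 3.86 = 959.197 × 3.86 = 3703 J
n(KOH) = 3.54 / 56.11 = 0.06309 mol
Temperature rose, so q_rxn = −|q_surr| = -3.703 kJ
ΔH = q_rxn / n = -58.69 kJ/mol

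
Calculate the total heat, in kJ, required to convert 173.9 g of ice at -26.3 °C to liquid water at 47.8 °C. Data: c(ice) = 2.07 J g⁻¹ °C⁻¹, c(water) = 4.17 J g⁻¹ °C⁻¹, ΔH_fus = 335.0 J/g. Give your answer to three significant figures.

q = 102 kJ

q1 (heat ice -26.3→0.0 °C): 173.9 × 2.07 × 26.3 = 9467 J
q2 (melt at 0 °C): 173.9 × 335.0 = 58257 J
q3 (heat water 0.0→47.8 °C): 173.9 × 4.17 × 47.8 = 34663 J
Total: 9467 + 58257 + 34663 = 102387 J = 102 kJ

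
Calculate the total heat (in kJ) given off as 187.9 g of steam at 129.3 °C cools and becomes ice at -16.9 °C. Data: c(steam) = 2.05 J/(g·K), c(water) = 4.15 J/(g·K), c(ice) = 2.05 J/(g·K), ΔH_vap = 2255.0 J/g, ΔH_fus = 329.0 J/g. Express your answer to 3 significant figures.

q1 (cool steam 129.3→100 °C): 187.9 × 2.05 × 29.3 = 11286 J
q2 (condense at 100 °C): 187.9 × 2255.0 = 423715 J
q3 (cool water 100→0 °C): 187.9 × 4.15 × 100.0 = 77979 J
q4 (freeze at 0 °C): 187.9 × 329.0 = 61819 J
q5 (cool ice 0→-16.9 °C): 187.9 × 2.05 × 16.9 = 6510 J
Total: 11286 + 423715 + 77979 + 61819 + 6510 = 581309 J = 581 kJ

q = 581 kJ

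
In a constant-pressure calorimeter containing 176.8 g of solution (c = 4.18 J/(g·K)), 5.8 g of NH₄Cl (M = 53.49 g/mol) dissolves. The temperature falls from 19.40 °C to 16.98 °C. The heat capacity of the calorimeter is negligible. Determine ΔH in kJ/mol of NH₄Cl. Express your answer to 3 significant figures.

ΔH = 16.5 kJ/mol

|ΔT| = |16.98 − 19.40| = 2.42 °C
|q_surr| = (176.8 × 4.18) × 2.42 = 739.024 × 2.42 = 1788 J
n(NH₄Cl) = 5.8 / 53.49 = 0.1084 mol
Temperature fell, so q_rxn = +|q_surr| = 1.788 kJ
ΔH = q_rxn / n = 16.49 kJ/mol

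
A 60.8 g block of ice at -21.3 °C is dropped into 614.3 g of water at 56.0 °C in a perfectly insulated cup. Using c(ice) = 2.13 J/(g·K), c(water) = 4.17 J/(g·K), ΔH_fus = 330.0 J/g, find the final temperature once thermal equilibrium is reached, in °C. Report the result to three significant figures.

T_f = 42.8 °C

Heat to bring ice to 0 °C and melt it: q₁ = 60.8×2.13×21.3 + 60.8×330.0 = 22822 J
Heat the water can supply cooling to 0 °C: 614.3×4.17×56.0 = 143451 J > q₁, so all ice melts.
Energy balance: 614.3×4.17×(56.0 − T) = 22822 + 60.8×4.17×(T − 0)
2561.631(56.0 − T) = 22822 + 253.536 T
143451 − 22822 = 2815.167 T
T = 120629 / 2815.167 = 42.8497 °C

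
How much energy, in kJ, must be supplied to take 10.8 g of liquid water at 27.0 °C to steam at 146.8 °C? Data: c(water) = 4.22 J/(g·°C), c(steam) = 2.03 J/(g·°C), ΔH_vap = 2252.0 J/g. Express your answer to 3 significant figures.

q1 (heat water 27.0→100.0 °C): 10.8 × 4.22 × 73.0 = 3327 J
q2 (vaporize at 100 °C): 10.8 × 2252.0 = 24322 J
q3 (heat steam 100.0→146.8 °C): 10.8 × 2.03 × 46.8 = 1026 J
Total: 3327 + 24322 + 1026 = 28675 J = 28.7 kJ

q = 28.7 kJ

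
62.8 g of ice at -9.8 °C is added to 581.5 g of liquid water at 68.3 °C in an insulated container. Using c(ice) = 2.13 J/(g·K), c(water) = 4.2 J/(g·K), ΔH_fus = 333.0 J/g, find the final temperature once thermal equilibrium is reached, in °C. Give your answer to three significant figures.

T_f = 53.4 °C

Heat to bring ice to 0 °C and melt it: q₁ = 62.8×2.13×9.8 + 62.8×333.0 = 22223 J
Heat the water can supply cooling to 0 °C: 581.5×4.2×68.3 = 166809 J > q₁, so all ice melts.
Energy balance: 581.5×4.2×(68.3 − T) = 22223 + 62.8×4.2×(T − 0)
2442.3(68.3 − T) = 22223 + 263.76 T
166809 − 22223 = 2706.06 T
T = 144586 / 2706.06 = 53.43 °C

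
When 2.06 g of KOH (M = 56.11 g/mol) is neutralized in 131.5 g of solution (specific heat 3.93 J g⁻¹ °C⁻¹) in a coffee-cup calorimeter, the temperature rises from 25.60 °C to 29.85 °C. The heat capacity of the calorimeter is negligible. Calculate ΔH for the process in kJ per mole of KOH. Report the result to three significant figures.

ΔH = -59.8 kJ/mol

|ΔT| = |29.85 − 25.60| = 4.25 °C
|q_surr| = (131.5 × 3.93) × 4.25 = 516.795 × 4.25 = 2196 J
n(KOH) = 2.06 / 56.11 = 0.03671 mol
Temperature rose, so q_rxn = −|q_surr| = -2.196 kJ
ΔH = q_rxn / n = -59.82 kJ/mol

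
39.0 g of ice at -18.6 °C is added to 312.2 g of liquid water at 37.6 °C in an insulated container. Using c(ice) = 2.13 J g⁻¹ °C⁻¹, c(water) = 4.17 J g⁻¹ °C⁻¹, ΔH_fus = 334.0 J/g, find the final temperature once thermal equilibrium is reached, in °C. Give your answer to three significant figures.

Heat to bring ice to 0 °C and melt it: q₁ = 39.0×2.13×18.6 + 39.0×334.0 = 14571 J
Heat the water can supply cooling to 0 °C: 312.2×4.17×37.6 = 48950.5 J > q₁, so all ice melts.
Energy balance: 312.2×4.17×(37.6 − T) = 14571 + 39.0×4.17×(T − 0)
1301.874(37.6 − T) = 14571 + 162.63 T
48950.5 − 14571 = 1464.504 T
T = 34379.5 / 1464.504 = 23.48 °C

T_f = 23.5 °C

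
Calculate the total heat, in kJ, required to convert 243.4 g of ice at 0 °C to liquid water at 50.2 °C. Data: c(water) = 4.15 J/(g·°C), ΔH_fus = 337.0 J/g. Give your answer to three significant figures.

q1 (melt at 0 °C): 243.4 × 337.0 = 82026 J
q2 (heat water 0.0→50.2 °C): 243.4 × 4.15 × 50.2 = 50708 J
Total: 82026 + 50708 = 132734 J = 133 kJ

q = 133 kJ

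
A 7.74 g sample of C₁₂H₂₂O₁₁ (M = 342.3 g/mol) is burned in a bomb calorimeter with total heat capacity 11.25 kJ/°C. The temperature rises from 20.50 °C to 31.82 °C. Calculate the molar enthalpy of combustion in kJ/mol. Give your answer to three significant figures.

ΔH = -5630 kJ/mol

ΔT = 31.82 − 20.50 = 11.32 °C
q_cal = C_cal × ΔT = 11.25 × 11.32 = 127.35 kJ
n = 7.74 / 342.3 = 0.02261 mol
q_rxn = −q_cal = -127.35 kJ
ΔH = -127.35 / 0.02261 = -5632 kJ/mol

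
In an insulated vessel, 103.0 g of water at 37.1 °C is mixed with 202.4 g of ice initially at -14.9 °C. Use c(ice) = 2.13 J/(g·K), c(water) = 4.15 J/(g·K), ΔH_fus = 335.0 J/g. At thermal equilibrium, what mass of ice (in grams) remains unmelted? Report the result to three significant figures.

m_ice remaining = 174 g

Heat to warm all ice to 0 °C: 202.4×2.13×14.9 = 6423.6 J
Heat released by water cooling to 0 °C: 103.0×4.15×37.1 = 15858 J
15858 J < 6423.6 + 202.4×335.0 = 74227.6 J, so not all ice melts; final T = 0 °C.
Heat left for melting: 15858 − 6423.6 = 9434.4 J
Mass melted = 9434.4 / 335.0 = 28.16 g
Ice remaining = 202.4 − 28.16 = 174.24 g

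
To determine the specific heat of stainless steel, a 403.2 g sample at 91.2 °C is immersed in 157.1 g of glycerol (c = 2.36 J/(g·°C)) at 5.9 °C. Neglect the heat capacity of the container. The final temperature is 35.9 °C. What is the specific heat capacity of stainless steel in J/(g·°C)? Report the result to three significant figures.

q_gained = (157.1 × 2.36) × (35.9 − 5.9) = 11120 J
q_lost = 403.2 × c × (91.2 − 35.9) = 22296.96 c
Set equal: c = 11120 / 22296.96 = 0.499 J/(g·°C)

c = 0.499 J/(g·°C)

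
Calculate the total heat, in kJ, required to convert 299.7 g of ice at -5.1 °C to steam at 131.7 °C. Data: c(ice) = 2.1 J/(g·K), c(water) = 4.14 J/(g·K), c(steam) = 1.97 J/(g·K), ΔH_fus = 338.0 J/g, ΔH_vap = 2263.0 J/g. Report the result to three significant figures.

q = 926 kJ

q1 (heat ice -5.1→0.0 °C): 299.7 × 2.1 × 5.1 = 3210 J
q2 (melt at 0 °C): 299.7 × 338.0 = 101299 J
q3 (heat water 0.0→100.0 °C): 299.7 × 4.14 × 100.0 = 124076 J
q4 (vaporize at 100 °C): 299.7 × 2263.0 = 678221 J
q5 (heat steam 100.0→131.7 °C): 299.7 × 1.97 × 31.7 = 18716 J
Total: 3210 + 101299 + 124076 + 678221 + 18716 = 925522 J = 926 kJ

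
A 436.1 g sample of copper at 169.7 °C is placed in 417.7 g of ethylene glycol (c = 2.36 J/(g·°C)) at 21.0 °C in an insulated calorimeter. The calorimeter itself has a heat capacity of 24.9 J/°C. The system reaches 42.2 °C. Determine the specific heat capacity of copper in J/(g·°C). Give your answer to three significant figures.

c = 0.385 J/(g·°C)

q_gained = (417.7 × 2.36 + 24.9) × (42.2 − 21.0) = 21430 J
q_lost = 436.1 × c × (169.7 − 42.2) = 55602.75 c
Set equal: c = 21430 / 55602.75 = 0.385 J/(g·°C)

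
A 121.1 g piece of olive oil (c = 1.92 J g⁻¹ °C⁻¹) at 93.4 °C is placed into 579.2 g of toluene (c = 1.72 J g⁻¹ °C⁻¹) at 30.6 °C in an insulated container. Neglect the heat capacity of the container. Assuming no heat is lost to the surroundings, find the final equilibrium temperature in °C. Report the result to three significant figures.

Heat lost by olive oil = heat gained by toluene.
(121.1)(1.92)(93.4 − T) = (579.2)(1.72)(T − 30.6)
232.512 (93.4 − T) = 996.224 (T − 30.6)
21717 − 232.512 T = 996.224 T − 30484
52201 = 1228.736 T
T = 42.48 °C

T_f = 42.5 °C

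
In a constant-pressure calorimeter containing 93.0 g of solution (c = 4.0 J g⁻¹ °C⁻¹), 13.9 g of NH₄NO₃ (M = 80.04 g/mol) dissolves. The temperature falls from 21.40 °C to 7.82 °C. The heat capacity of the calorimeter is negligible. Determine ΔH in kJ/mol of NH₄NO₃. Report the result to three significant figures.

|ΔT| = |7.82 − 21.40| = 13.58 °C
|q_surr| = (93.0 × 4.0) × 13.58 = 372 × 13.58 = 5052 J
n(NH₄NO₃) = 13.9 / 80.04 = 0.1737 mol
Temperature fell, so q_rxn = +|q_surr| = 5.052 kJ
ΔH = q_rxn / n = 29.08 kJ/mol

ΔH = 29.1 kJ/mol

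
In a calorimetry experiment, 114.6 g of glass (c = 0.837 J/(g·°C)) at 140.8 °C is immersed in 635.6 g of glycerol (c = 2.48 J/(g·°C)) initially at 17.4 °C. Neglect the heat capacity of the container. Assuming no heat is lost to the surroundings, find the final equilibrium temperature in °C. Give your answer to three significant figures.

Heat lost by glass = heat gained by glycerol.
(114.6)(0.837)(140.8 − T) = (635.6)(2.48)(T − 17.4)
95.9202 (140.8 − T) = 1576.288 (T − 17.4)
13506 − 95.9202 T = 1576.288 T − 27427
40933 = 1672.2082 T
T = 24.48 °C

T_f = 24.5 °C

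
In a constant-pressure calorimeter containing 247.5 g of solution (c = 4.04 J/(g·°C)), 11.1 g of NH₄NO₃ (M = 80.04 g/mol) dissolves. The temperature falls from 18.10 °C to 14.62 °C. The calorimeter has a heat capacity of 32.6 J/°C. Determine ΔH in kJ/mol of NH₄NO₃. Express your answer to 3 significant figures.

|ΔT| = |14.62 − 18.10| = 3.48 °C
|q_surr| = (247.5 × 4.04 + 32.6) × 3.48 = 1032.5 × 3.48 = 3593 J
n(NH₄NO₃) = 11.1 / 80.04 = 0.1387 mol
Temperature fell, so q_rxn = +|q_surr| = 3.593 kJ
ΔH = q_rxn / n = 25.90 kJ/mol

ΔH = 25.9 kJ/mol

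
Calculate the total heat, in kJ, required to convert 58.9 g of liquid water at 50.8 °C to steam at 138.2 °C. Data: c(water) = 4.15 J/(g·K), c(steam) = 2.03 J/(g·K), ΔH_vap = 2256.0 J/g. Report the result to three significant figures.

q1 (heat water 50.8→100.0 °C): 58.9 × 4.15 × 49.2 = 12026 J
q2 (vaporize at 100 °C): 58.9 × 2256.0 = 132878 J
q3 (heat steam 100.0→138.2 °C): 58.9 × 2.03 × 38.2 = 4567 J
Total: 12026 + 132878 + 4567 = 149471 J = 149 kJ

q = 149 kJ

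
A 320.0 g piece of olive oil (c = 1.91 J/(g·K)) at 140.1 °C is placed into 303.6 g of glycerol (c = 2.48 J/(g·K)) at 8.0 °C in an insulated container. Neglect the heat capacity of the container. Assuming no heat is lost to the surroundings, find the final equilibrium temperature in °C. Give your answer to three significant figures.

T_f = 67.2 °C

Heat lost by olive oil = heat gained by glycerol.
(320.0)(1.91)(140.1 − T) = (303.6)(2.48)(T − 8.0)
611.2 (140.1 − T) = 752.928 (T − 8.0)
85629 − 611.2 T = 752.928 T − 6023.4
91652.4 = 1364.128 T
T = 67.19 °C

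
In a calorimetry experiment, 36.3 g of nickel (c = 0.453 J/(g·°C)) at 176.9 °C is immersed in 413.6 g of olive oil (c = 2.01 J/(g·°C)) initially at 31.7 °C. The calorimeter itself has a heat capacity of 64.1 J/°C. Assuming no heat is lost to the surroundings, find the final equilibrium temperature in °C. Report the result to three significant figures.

Heat lost by nickel = heat gained by olive oil + calorimeter.
(36.3)(0.453)(176.9 − T) = [(413.6)(2.01) + 64.1](T − 31.7)
16.4439 (176.9 − T) = 895.436 (T − 31.7)
2908.9 − 16.4439 T = 895.436 T − 28385
31293.9 = 911.8799 T
T = 34.32 °C

T_f = 34.3 °C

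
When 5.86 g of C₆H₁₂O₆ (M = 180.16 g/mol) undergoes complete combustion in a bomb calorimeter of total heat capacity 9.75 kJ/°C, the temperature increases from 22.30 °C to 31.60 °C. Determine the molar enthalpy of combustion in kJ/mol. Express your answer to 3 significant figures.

ΔT = 31.60 − 22.30 = 9.30 °C
q_cal = C_cal × ΔT = 9.75 × 9.30 = 90.675 kJ
n = 5.86 / 180.16 = 0.03253 mol
q_rxn = −q_cal = -90.675 kJ
ΔH = -90.675 / 0.03253 = -2787 kJ/mol

ΔH = -2790 kJ/mol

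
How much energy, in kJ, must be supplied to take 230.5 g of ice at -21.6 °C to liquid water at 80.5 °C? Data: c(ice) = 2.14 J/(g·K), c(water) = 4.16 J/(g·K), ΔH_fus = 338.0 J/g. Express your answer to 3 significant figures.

q = 166 kJ

q1 (heat ice -21.6→0.0 °C): 230.5 × 2.14 × 21.6 = 10655 J
q2 (melt at 0 °C): 230.5 × 338.0 = 77909 J
q3 (heat water 0.0→80.5 °C): 230.5 × 4.16 × 80.5 = 77190 J
Total: 10655 + 77909 + 77190 = 165754 J = 166 kJ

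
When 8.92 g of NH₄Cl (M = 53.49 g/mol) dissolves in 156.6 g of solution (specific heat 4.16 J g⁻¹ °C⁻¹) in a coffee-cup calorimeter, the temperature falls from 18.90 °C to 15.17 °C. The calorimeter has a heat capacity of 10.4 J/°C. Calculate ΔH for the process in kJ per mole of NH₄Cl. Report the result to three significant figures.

ΔH = 14.8 kJ/mol

|ΔT| = |15.17 − 18.90| = 3.73 °C
|q_surr| = (156.6 × 4.16 + 10.4) × 3.73 = 661.856 × 3.73 = 2469 J
n(NH₄Cl) = 8.92 / 53.49 = 0.1668 mol
Temperature fell, so q_rxn = +|q_surr| = 2.469 kJ
ΔH = q_rxn / n = 14.80 kJ/mol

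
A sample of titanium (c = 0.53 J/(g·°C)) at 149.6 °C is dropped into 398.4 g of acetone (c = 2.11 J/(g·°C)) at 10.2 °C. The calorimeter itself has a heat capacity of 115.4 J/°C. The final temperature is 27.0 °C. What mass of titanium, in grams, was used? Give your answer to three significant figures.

m = 247 g

q_gained = (398.4 × 2.11 + 115.4) × (27.0 − 10.2) = 16060 J
q_lost = m × 0.53 × (149.6 − 27.0) = 64.978 m
m = 16060 / 64.978 = 247 g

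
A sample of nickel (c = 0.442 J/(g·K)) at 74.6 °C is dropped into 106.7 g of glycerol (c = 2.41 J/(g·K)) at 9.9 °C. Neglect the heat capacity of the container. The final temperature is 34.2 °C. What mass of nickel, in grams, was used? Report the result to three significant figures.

q_gained = (106.7 × 2.41) × (34.2 − 9.9) = 6249 J
q_lost = m × 0.442 × (74.6 − 34.2) = 17.8568 m
m = 6249 / 17.8568 = 350 g

m = 350 g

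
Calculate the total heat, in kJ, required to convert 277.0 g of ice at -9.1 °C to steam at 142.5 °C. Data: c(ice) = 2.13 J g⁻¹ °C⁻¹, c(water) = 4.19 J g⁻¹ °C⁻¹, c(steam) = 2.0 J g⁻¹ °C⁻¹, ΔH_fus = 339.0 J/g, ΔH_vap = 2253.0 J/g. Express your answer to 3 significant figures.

q = 863 kJ

q1 (heat ice -9.1→0.0 °C): 277.0 × 2.13 × 9.1 = 5369 J
q2 (melt at 0 °C): 277.0 × 339.0 = 93903 J
q3 (heat water 0.0→100.0 °C): 277.0 × 4.19 × 100.0 = 116063 J
q4 (vaporize at 100 °C): 277.0 × 2253.0 = 624081 J
q5 (heat steam 100.0→142.5 °C): 277.0 × 2.0 × 42.5 = 23545 J
Total: 5369 + 93903 + 116063 + 624081 + 23545 = 862961 J = 863 kJ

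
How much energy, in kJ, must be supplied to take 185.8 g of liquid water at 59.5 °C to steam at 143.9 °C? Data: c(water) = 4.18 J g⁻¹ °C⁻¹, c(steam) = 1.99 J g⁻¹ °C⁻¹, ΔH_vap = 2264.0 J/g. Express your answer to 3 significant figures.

q = 468 kJ

q1 (heat water 59.5→100.0 °C): 185.8 × 4.18 × 40.5 = 31454 J
q2 (vaporize at 100 °C): 185.8 × 2264.0 = 420651 J
q3 (heat steam 100.0→143.9 °C): 185.8 × 1.99 × 43.9 = 16232 J
Total: 31454 + 420651 + 16232 = 468337 J = 468 kJ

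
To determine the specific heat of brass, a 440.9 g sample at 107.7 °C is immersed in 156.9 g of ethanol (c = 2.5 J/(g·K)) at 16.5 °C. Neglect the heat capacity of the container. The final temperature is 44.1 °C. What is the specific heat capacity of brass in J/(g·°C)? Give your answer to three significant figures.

c = 0.386 J/(g·°C)

q_gained = (156.9 × 2.5) × (44.1 − 16.5) = 10830 J
q_lost = 440.9 × c × (107.7 − 44.1) = 28041.24 c
Set equal: c = 10830 / 28041.24 = 0.386 J/(g·°C)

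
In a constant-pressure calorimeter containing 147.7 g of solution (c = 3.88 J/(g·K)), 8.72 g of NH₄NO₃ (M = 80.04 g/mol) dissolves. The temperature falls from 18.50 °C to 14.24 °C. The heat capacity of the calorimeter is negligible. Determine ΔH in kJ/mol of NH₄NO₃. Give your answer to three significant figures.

ΔH = 22.4 kJ/mol

|ΔT| = |14.24 − 18.50| = 4.26 °C
|q_surr| = (147.7 × 3.88) × 4.26 = 573.076 × 4.26 = 2441 J
n(NH₄NO₃) = 8.72 / 80.04 = 0.1089 mol
Temperature fell, so q_rxn = +|q_surr| = 2.441 kJ
ΔH = q_rxn / n = 22.42 kJ/mol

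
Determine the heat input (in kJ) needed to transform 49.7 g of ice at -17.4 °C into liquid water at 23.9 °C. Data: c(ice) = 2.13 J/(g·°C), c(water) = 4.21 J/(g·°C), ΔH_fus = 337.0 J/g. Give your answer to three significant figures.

q = 23.6 kJ

q1 (heat ice -17.4→0.0 °C): 49.7 × 2.13 × 17.4 = 1842 J
q2 (melt at 0 °C): 49.7 × 337.0 = 16749 J
q3 (heat water 0.0→23.9 °C): 49.7 × 4.21 × 23.9 = 5001 J
Total: 1842 + 16749 + 5001 = 23592 J = 23.6 kJ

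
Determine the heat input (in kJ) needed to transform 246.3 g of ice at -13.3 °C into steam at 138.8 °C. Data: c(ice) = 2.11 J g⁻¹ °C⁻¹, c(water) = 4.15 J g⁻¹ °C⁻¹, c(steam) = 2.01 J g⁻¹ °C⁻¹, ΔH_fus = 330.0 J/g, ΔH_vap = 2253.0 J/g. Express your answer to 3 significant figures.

q = 765 kJ

q1 (heat ice -13.3→0.0 °C): 246.3 × 2.11 × 13.3 = 6912 J
q2 (melt at 0 °C): 246.3 × 330.0 = 81279 J
q3 (heat water 0.0→100.0 °C): 246.3 × 4.15 × 100.0 = 102215 J
q4 (vaporize at 100 °C): 246.3 × 2253.0 = 554914 J
q5 (heat steam 100.0→138.8 °C): 246.3 × 2.01 × 38.8 = 19208 J
Total: 6912 + 81279 + 102215 + 554914 + 19208 = 764528 J = 765 kJ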